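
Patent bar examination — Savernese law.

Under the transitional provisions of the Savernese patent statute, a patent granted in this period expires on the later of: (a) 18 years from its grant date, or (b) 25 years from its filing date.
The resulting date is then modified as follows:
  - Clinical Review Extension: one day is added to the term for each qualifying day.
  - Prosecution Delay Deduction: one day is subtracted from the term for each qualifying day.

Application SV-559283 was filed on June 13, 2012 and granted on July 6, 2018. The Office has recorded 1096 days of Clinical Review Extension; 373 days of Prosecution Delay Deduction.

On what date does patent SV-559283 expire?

(a) grant + 18 years → 6 July 2036.
(b) filing + 25 years → 13 June 2037.
Later of the two: 13 June 2037.
Clinical Review Extension: +1096 days → 13 June 2040.
Prosecution Delay Deduction: −373 days → 6 June 2039.

2039-06-06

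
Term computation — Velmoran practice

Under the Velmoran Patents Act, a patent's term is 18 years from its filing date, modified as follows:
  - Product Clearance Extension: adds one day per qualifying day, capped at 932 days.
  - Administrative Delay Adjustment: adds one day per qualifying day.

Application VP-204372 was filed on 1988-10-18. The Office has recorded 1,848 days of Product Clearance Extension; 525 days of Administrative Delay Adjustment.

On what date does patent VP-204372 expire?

Base term: filing date + 18 years → 18 October 2006.
Product Clearance Extension: 1848 days claimed exceeds the 932-day cap, so +932 days → 7 May 2009.
Administrative Delay Adjustment: +525 days → 14 October 2010.

2010-10-14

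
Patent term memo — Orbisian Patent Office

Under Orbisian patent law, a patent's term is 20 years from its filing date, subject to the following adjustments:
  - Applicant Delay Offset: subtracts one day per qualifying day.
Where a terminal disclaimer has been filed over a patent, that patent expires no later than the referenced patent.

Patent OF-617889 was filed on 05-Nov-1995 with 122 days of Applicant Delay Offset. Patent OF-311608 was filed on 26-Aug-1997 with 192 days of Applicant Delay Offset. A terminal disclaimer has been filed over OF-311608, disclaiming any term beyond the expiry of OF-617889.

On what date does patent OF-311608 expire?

Natural term of OF-311608:
  Base: filing + 20 years → 26 August 2017.
  Applicant Delay Offset: −192 days → 15 February 2017.
Expiry of referenced patent OF-617889:
  Base: filing + 20 years → 5 November 2015.
  Applicant Delay Offset: −122 days → 6 July 2015.
Terminal disclaimer: OF-311608 expires on the earlier of 15 February 2017 and 6 July 2015.

July 6, 2015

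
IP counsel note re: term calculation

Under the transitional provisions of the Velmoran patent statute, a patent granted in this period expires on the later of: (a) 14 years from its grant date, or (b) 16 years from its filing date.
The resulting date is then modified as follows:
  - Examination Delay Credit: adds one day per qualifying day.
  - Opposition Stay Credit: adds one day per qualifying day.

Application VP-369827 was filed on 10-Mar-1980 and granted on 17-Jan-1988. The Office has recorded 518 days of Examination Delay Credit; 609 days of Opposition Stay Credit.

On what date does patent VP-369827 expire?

(a) grant + 14 years → 17 January 2002.
(b) filing + 16 years → 10 March 1996.
Later of the two: 17 January 2002.
Examination Delay Credit: +518 days → 19 June 2003.
Opposition Stay Credit: +609 days → 17 February 2005.

2005-02-17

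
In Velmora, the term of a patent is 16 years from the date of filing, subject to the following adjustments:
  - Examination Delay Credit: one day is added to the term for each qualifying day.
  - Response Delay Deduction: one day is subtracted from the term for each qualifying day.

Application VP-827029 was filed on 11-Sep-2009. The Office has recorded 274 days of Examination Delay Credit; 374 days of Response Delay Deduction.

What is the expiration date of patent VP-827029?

2025-06-03

Base term: filing date + 16 years → 11 September 2025.
Examination Delay Credit: +274 days → 12 June 2026.
Response Delay Deduction: −374 days → 3 June 2025.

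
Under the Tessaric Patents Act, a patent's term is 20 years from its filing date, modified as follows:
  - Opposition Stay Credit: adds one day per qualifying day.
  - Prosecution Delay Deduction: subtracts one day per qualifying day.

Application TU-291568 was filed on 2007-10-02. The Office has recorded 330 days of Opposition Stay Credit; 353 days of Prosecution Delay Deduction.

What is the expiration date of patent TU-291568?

Base term: filing date + 20 years → 2 October 2027.
Opposition Stay Credit: +330 days → 27 August 2028.
Prosecution Delay Deduction: −353 days → 9 September 2027.

September 9, 2027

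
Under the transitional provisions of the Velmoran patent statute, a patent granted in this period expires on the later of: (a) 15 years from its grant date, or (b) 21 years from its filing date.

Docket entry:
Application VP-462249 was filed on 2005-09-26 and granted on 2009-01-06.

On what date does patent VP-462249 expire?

(a) grant + 15 years → 6 January 2024.
(b) filing + 21 years → 26 September 2026.
Later of the two: 26 September 2026.

September 26, 2026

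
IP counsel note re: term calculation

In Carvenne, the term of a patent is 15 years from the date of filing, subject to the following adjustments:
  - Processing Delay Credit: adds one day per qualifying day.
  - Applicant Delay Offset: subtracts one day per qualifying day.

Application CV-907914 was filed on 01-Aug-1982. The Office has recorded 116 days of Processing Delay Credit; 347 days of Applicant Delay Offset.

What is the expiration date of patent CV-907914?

Base term: filing date + 15 years → 1 August 1997.
Processing Delay Credit: +116 days → 25 November 1997.
Applicant Delay Offset: −347 days → 13 December 1996.

1996-12-13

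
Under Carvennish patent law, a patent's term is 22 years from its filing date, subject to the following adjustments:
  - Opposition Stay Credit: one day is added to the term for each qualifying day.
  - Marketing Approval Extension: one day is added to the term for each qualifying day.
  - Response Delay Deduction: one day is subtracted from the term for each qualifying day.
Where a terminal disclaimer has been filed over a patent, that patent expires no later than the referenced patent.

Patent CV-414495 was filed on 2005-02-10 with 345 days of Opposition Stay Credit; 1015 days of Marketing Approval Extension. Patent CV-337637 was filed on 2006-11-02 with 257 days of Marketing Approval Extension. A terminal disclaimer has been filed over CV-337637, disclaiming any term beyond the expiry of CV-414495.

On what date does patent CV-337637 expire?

July 17, 2029

Natural term of CV-337637:
  Base: filing + 22 years → 2 November 2028.
  Marketing Approval Extension: +257 days → 17 July 2029.
Expiry of referenced patent CV-414495:
  Base: filing + 22 years → 10 February 2027.
  Opposition Stay Credit: +345 days → 21 January 2028.
  Marketing Approval Extension: +1015 days → 1 November 2030.
Terminal disclaimer: CV-337637 expires on the earlier of 17 July 2029 and 1 November 2030.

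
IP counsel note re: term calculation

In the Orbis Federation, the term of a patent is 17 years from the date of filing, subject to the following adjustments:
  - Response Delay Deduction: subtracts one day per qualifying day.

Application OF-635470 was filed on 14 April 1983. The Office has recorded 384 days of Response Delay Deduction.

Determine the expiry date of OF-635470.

1999-03-27

Base term: filing date + 17 years → 14 April 2000.
Response Delay Deduction: −384 days → 27 March 1999.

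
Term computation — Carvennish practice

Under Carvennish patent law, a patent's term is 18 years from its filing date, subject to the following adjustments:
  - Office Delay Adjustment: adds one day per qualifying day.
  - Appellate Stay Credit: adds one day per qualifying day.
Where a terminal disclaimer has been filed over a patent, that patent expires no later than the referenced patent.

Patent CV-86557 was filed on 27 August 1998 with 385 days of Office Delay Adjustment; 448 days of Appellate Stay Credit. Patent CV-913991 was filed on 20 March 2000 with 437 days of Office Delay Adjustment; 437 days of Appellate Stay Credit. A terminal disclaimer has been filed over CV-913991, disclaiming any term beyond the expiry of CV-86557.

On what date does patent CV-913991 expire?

December 8, 2018

Natural term of CV-913991:
  Base: filing + 18 years → 20 March 2018.
  Office Delay Adjustment: +437 days → 31 May 2019.
  Appellate Stay Credit: +437 days → 10 August 2020.
Expiry of referenced patent CV-86557:
  Base: filing + 18 years → 27 August 2016.
  Office Delay Adjustment: +385 days → 16 September 2017.
  Appellate Stay Credit: +448 days → 8 December 2018.
Terminal disclaimer: CV-913991 expires on the earlier of 10 August 2020 and 8 December 2018.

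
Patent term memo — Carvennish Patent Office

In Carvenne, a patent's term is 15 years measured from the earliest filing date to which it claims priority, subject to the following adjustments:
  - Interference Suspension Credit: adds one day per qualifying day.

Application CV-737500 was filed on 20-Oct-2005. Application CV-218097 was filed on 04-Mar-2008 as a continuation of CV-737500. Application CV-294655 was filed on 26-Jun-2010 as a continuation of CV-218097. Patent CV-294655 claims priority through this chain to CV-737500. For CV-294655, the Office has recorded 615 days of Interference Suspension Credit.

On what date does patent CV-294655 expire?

June 27, 2022

Earliest priority filing: 20 October 2005.
Base term: 20 October 2005 + 15 years → 20 October 2020.
Interference Suspension Credit: +615 days → 27 June 2022.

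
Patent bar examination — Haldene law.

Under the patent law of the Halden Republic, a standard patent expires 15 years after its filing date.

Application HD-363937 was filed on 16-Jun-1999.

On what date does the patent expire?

2014-06-16

Filing date + 15 years → 16 June 2014.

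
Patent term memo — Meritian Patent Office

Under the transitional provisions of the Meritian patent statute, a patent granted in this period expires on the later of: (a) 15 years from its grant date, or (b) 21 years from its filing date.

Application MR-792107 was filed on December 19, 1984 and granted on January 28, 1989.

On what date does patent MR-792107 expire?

(a) grant + 15 years → 28 January 2004.
(b) filing + 21 years → 19 December 2005.
Later of the two: 19 December 2005.

2005-12-19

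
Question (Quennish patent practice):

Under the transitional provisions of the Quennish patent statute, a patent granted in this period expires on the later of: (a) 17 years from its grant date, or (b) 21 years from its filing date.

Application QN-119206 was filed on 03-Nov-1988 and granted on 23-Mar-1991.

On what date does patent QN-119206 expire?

2009-11-03

(a) grant + 17 years → 23 March 2008.
(b) filing + 21 years → 3 November 2009.
Later of the two: 3 November 2009.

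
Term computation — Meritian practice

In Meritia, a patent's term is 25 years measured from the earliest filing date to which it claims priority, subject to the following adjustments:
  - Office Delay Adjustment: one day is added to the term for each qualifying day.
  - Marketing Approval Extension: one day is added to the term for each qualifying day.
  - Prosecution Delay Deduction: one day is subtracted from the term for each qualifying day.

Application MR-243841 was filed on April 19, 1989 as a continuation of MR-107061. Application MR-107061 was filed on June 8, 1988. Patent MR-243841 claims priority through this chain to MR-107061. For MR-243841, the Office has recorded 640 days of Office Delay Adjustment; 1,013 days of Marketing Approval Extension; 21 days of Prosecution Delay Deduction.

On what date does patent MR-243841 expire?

Earliest priority filing: 8 June 1988.
Base term: 8 June 1988 + 25 years → 8 June 2013.
Office Delay Adjustment: +640 days → 10 March 2015.
Marketing Approval Extension: +1013 days → 17 December 2017.
Prosecution Delay Deduction: −21 days → 26 November 2017.

November 26, 2017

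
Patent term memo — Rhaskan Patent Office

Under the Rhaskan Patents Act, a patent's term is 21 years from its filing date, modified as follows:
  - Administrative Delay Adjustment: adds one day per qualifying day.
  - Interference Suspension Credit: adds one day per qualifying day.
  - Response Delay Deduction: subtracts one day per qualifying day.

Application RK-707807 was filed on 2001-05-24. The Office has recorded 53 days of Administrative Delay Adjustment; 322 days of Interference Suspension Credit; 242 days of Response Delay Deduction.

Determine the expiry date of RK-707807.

October 4, 2022

Base term: filing date + 21 years → 24 May 2022.
Administrative Delay Adjustment: +53 days → 16 July 2022.
Interference Suspension Credit: +322 days → 3 June 2023.
Response Delay Deduction: −242 days → 4 October 2022.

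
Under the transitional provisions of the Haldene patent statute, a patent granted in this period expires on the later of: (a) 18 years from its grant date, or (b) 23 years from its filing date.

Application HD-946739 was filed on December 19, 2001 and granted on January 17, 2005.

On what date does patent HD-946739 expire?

(a) grant + 18 years → 17 January 2023.
(b) filing + 23 years → 19 December 2024.
Later of the two: 19 December 2024.

December 19, 2024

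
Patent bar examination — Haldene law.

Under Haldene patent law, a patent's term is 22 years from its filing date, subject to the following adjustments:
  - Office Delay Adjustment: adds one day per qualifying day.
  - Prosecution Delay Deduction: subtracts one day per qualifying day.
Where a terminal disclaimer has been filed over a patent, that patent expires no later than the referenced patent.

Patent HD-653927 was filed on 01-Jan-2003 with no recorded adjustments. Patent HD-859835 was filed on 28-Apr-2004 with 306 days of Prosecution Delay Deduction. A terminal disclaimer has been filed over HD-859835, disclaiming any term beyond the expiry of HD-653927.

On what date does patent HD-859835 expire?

January 1, 2025

Natural term of HD-859835:
  Base: filing + 22 years → 28 April 2026.
  Prosecution Delay Deduction: −306 days → 26 June 2025.
Expiry of referenced patent HD-653927:
  Base: filing + 22 years → 1 January 2025.
Terminal disclaimer: HD-859835 expires on the earlier of 26 June 2025 and 1 January 2025.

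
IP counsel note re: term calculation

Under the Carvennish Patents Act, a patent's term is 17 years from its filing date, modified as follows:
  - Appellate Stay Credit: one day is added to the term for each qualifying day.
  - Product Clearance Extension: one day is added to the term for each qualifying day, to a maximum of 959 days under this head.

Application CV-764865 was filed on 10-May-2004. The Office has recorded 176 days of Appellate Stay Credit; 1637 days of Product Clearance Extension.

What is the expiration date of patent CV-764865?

2024-06-18

Base term: filing date + 17 years → 10 May 2021.
Appellate Stay Credit: +176 days → 2 November 2021.
Product Clearance Extension: 1637 days claimed exceeds the 959-day cap, so +959 days → 18 June 2024.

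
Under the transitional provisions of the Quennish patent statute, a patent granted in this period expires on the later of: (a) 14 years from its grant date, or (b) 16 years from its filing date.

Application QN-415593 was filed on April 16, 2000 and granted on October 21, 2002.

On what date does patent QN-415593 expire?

(a) grant + 14 years → 21 October 2016.
(b) filing + 16 years → 16 April 2016.
Later of the two: 21 October 2016.

2016-10-21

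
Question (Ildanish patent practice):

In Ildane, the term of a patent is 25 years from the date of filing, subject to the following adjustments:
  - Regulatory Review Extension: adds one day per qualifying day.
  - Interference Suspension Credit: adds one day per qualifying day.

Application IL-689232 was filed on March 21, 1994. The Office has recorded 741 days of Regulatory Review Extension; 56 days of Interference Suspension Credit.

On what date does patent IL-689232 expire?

May 26, 2021

Base term: filing date + 25 years → 21 March 2019.
Regulatory Review Extension: +741 days → 31 March 2021.
Interference Suspension Credit: +56 days → 26 May 2021.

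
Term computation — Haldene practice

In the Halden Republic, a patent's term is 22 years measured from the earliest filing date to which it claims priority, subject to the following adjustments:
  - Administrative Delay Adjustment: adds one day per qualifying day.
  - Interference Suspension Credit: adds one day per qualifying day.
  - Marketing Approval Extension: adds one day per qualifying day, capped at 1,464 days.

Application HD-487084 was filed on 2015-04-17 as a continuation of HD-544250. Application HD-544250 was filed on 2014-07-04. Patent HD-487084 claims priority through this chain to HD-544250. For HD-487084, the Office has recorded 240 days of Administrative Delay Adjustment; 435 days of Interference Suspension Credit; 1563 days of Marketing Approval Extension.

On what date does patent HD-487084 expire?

Earliest priority filing: 4 July 2014.
Base term: 4 July 2014 + 22 years → 4 July 2036.
Administrative Delay Adjustment: +240 days → 1 March 2037.
Interference Suspension Credit: +435 days → 10 May 2038.
Marketing Approval Extension: 1563 days claimed exceeds the 1464-day cap, so +1464 days → 13 May 2042.

May 13, 2042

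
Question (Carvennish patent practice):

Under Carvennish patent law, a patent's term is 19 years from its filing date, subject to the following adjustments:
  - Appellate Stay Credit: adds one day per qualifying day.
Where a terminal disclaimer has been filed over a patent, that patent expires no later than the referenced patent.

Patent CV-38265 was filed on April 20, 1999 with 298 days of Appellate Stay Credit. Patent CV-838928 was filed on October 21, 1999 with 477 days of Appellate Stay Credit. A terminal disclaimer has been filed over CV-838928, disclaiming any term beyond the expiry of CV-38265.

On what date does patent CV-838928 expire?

Natural term of CV-838928:
  Base: filing + 19 years → 21 October 2018.
  Appellate Stay Credit: +477 days → 10 February 2020.
Expiry of referenced patent CV-38265:
  Base: filing + 19 years → 20 April 2018.
  Appellate Stay Credit: +298 days → 12 February 2019.
Terminal disclaimer: CV-838928 expires on the earlier of 10 February 2020 and 12 February 2019.

2019-02-12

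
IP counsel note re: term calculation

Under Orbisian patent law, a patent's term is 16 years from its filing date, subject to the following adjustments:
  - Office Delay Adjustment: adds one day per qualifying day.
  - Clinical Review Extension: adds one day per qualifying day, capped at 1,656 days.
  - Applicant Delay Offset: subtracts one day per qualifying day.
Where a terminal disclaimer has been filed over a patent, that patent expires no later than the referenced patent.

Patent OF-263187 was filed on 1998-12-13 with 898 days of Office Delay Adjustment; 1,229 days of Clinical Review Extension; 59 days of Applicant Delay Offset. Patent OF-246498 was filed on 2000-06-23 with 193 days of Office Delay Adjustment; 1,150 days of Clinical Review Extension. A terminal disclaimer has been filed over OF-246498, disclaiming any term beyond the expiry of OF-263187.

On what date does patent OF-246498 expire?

Natural term of OF-246498:
  Base: filing + 16 years → 23 June 2016.
  Office Delay Adjustment: +193 days → 2 January 2017.
  Clinical Review Extension: 1150 days (within the 1656-day cap) → +1150 days → 26 February 2020.
Expiry of referenced patent OF-263187:
  Base: filing + 16 years → 13 December 2014.
  Office Delay Adjustment: +898 days → 29 May 2017.
  Clinical Review Extension: 1229 days (within the 1656-day cap) → +1229 days → 9 October 2020.
  Applicant Delay Offset: −59 days → 11 August 2020.
Terminal disclaimer: OF-246498 expires on the earlier of 26 February 2020 and 11 August 2020.

2020-02-26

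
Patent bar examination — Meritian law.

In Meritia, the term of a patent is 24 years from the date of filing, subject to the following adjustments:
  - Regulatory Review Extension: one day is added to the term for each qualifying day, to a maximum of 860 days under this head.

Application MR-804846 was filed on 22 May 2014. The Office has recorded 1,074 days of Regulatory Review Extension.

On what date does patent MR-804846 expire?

2040-09-28

Base term: filing date + 24 years → 22 May 2038.
Regulatory Review Extension: 1074 days claimed exceeds the 860-day cap, so +860 days → 28 September 2040.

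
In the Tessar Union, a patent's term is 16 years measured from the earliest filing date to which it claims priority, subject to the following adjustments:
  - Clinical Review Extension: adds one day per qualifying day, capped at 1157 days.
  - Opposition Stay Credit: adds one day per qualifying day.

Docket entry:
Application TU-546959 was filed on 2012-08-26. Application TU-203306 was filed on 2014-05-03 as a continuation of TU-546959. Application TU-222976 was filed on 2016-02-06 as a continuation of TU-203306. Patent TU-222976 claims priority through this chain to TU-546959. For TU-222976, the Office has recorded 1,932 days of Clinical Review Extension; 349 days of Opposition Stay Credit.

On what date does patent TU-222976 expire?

2032-10-10

Earliest priority filing: 26 August 2012.
Base term: 26 August 2012 + 16 years → 26 August 2028.
Clinical Review Extension: 1932 days claimed exceeds the 1157-day cap, so +1157 days → 27 October 2031.
Opposition Stay Credit: +349 days → 10 October 2032.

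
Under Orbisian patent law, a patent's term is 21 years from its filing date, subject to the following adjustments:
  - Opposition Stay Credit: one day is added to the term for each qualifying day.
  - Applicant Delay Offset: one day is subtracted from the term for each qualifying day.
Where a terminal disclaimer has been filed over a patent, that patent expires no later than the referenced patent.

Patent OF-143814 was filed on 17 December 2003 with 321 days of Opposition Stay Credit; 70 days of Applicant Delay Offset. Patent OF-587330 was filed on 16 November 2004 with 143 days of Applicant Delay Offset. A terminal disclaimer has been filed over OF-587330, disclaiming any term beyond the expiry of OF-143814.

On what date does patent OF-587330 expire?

2025-06-26

Natural term of OF-587330:
  Base: filing + 21 years → 16 November 2025.
  Applicant Delay Offset: −143 days → 26 June 2025.
Expiry of referenced patent OF-143814:
  Base: filing + 21 years → 17 December 2024.
  Opposition Stay Credit: +321 days → 3 November 2025.
  Applicant Delay Offset: −70 days → 25 August 2025.
Terminal disclaimer: OF-587330 expires on the earlier of 26 June 2025 and 25 August 2025.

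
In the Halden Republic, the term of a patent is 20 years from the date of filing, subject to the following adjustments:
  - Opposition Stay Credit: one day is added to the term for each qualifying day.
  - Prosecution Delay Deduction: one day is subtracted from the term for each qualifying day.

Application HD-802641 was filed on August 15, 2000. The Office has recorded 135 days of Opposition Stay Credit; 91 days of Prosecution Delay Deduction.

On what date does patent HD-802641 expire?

Base term: filing date + 20 years → 15 August 2020.
Opposition Stay Credit: +135 days → 28 December 2020.
Prosecution Delay Deduction: −91 days → 28 September 2020.

2020-09-28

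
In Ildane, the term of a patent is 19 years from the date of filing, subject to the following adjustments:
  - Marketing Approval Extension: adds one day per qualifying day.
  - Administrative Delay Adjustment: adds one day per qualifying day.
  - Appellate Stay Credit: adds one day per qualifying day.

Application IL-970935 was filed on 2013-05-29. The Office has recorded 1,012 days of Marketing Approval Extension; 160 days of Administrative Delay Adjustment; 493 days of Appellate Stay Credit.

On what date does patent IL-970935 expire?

December 19, 2036

Base term: filing date + 19 years → 29 May 2032.
Marketing Approval Extension: +1012 days → 7 March 2035.
Administrative Delay Adjustment: +160 days → 14 August 2035.
Appellate Stay Credit: +493 days → 19 December 2036.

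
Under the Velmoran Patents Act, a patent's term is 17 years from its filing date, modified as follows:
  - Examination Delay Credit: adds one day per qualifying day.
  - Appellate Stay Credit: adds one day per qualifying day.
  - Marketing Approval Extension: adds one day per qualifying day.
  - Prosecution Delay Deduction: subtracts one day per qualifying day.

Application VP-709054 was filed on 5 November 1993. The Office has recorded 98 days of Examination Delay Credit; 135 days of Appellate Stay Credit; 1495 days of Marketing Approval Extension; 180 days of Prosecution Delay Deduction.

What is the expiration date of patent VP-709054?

Base term: filing date + 17 years → 5 November 2010.
Examination Delay Credit: +98 days → 11 February 2011.
Appellate Stay Credit: +135 days → 26 June 2011.
Marketing Approval Extension: +1495 days → 30 July 2015.
Prosecution Delay Deduction: −180 days → 31 January 2015.

January 31, 2015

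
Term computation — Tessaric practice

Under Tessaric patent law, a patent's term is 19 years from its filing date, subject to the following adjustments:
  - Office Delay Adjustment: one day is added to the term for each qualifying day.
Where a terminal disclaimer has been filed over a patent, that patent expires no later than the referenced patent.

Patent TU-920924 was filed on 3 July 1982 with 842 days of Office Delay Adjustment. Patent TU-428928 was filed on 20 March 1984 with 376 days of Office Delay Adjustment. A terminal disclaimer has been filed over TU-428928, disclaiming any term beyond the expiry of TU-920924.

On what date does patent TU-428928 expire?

October 23, 2003

Natural term of TU-428928:
  Base: filing + 19 years → 20 March 2003.
  Office Delay Adjustment: +376 days → 30 March 2004.
Expiry of referenced patent TU-920924:
  Base: filing + 19 years → 3 July 2001.
  Office Delay Adjustment: +842 days → 23 October 2003.
Terminal disclaimer: TU-428928 expires on the earlier of 30 March 2004 and 23 October 2003.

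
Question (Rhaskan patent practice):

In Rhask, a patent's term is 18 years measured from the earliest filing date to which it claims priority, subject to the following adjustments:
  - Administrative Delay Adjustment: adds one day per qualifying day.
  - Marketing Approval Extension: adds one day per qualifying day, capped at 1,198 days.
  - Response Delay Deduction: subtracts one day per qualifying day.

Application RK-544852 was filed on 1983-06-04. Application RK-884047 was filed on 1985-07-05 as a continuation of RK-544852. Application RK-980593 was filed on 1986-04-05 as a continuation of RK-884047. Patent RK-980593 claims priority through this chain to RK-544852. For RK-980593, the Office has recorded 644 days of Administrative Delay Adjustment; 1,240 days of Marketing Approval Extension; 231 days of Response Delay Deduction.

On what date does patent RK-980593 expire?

November 1, 2005

Earliest priority filing: 4 June 1983.
Base term: 4 June 1983 + 18 years → 4 June 2001.
Administrative Delay Adjustment: +644 days → 10 March 2003.
Marketing Approval Extension: 1240 days claimed exceeds the 1198-day cap, so +1198 days → 20 June 2006.
Response Delay Deduction: −231 days → 1 November 2005.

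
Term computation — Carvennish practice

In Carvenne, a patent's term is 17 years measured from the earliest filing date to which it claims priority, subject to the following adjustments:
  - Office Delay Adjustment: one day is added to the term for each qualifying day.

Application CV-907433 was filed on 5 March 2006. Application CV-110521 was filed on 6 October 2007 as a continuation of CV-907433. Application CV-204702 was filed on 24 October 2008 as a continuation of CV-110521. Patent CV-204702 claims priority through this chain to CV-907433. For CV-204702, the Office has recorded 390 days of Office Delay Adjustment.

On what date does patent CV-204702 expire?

2024-03-29

Earliest priority filing: 5 March 2006.
Base term: 5 March 2006 + 17 years → 5 March 2023.
Office Delay Adjustment: +390 days → 29 March 2024.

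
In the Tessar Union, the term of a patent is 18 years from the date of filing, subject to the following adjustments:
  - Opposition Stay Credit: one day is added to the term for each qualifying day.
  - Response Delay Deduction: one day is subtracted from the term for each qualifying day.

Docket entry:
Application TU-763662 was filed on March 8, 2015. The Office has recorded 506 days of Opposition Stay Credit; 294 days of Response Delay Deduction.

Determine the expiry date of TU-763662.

October 6, 2033

Base term: filing date + 18 years → 8 March 2033.
Opposition Stay Credit: +506 days → 27 July 2034.
Response Delay Deduction: −294 days → 6 October 2033.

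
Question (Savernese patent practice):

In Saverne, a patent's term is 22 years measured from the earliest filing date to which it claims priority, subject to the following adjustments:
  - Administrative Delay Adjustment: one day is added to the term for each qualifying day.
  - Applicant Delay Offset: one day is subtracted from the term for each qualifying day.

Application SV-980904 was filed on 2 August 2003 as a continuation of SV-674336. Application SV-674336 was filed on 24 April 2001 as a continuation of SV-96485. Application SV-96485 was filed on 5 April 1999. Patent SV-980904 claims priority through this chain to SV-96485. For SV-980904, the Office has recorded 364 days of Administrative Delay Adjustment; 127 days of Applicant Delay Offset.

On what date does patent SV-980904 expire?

2021-11-28

Earliest priority filing: 5 April 1999.
Base term: 5 April 1999 + 22 years → 5 April 2021.
Administrative Delay Adjustment: +364 days → 4 April 2022.
Applicant Delay Offset: −127 days → 28 November 2021.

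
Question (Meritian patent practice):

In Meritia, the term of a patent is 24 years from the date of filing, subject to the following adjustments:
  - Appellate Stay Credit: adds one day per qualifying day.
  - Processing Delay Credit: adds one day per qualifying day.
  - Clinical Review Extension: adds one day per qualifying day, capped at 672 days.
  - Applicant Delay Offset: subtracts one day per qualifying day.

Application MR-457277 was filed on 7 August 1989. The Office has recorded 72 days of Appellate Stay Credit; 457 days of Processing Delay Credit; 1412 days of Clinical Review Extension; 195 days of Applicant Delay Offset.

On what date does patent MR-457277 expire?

Base term: filing date + 24 years → 7 August 2013.
Appellate Stay Credit: +72 days → 18 October 2013.
Processing Delay Credit: +457 days → 18 January 2015.
Clinical Review Extension: 1412 days claimed exceeds the 672-day cap, so +672 days → 20 November 2016.
Applicant Delay Offset: −195 days → 9 May 2016.

May 9, 2016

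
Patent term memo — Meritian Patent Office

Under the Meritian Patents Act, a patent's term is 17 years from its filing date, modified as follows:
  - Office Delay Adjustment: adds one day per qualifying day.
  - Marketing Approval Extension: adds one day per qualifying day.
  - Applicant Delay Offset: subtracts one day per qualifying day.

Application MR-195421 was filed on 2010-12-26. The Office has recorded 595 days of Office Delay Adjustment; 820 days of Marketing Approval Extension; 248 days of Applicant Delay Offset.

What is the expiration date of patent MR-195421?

March 7, 2031

Base term: filing date + 17 years → 26 December 2027.
Office Delay Adjustment: +595 days → 12 August 2029.
Marketing Approval Extension: +820 days → 10 November 2031.
Applicant Delay Offset: −248 days → 7 March 2031.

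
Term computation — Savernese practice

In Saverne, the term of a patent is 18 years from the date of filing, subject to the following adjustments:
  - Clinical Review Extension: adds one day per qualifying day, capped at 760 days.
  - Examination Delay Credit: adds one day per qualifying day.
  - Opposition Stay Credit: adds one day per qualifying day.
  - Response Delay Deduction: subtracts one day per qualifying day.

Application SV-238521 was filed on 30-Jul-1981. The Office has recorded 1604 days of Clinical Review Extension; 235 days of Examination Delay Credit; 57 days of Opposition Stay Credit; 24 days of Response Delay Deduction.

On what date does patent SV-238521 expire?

Base term: filing date + 18 years → 30 July 1999.
Clinical Review Extension: 1604 days claimed exceeds the 760-day cap, so +760 days → 28 August 2001.
Examination Delay Credit: +235 days → 20 April 2002.
Opposition Stay Credit: +57 days → 16 June 2002.
Response Delay Deduction: −24 days → 23 May 2002.

2002-05-23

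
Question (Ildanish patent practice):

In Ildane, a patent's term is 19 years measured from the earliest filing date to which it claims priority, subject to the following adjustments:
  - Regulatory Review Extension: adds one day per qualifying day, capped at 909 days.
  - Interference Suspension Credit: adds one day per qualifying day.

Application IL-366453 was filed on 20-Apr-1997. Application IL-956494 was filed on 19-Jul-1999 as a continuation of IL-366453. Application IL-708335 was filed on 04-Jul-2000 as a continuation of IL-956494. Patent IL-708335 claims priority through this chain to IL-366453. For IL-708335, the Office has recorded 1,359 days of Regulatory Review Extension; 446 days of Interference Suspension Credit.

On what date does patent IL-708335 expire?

January 5, 2020

Earliest priority filing: 20 April 1997.
Base term: 20 April 1997 + 19 years → 20 April 2016.
Regulatory Review Extension: 1359 days claimed exceeds the 909-day cap, so +909 days → 16 October 2018.
Interference Suspension Credit: +446 days → 5 January 2020.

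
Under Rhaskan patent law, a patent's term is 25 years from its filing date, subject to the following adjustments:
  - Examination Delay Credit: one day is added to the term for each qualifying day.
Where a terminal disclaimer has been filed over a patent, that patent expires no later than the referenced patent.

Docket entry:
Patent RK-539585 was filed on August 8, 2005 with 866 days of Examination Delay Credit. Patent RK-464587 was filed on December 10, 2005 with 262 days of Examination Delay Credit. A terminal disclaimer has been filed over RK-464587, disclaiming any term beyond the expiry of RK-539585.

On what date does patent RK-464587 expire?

Natural term of RK-464587:
  Base: filing + 25 years → 10 December 2030.
  Examination Delay Credit: +262 days → 29 August 2031.
Expiry of referenced patent RK-539585:
  Base: filing + 25 years → 8 August 2030.
  Examination Delay Credit: +866 days → 21 December 2032.
Terminal disclaimer: RK-464587 expires on the earlier of 29 August 2031 and 21 December 2032.

August 29, 2031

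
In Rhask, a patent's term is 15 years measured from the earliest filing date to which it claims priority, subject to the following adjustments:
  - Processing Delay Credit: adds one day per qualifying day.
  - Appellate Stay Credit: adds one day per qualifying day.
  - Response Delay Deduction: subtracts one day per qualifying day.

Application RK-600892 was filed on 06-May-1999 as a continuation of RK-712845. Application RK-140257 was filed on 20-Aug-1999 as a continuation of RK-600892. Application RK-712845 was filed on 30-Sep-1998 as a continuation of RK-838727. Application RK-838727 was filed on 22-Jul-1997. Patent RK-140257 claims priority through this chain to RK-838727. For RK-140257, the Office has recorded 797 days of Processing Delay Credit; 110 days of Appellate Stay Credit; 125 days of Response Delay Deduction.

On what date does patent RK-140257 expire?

Earliest priority filing: 22 July 1997.
Base term: 22 July 1997 + 15 years → 22 July 2012.
Processing Delay Credit: +797 days → 27 September 2014.
Appellate Stay Credit: +110 days → 15 January 2015.
Response Delay Deduction: −125 days → 12 September 2014.

September 12, 2014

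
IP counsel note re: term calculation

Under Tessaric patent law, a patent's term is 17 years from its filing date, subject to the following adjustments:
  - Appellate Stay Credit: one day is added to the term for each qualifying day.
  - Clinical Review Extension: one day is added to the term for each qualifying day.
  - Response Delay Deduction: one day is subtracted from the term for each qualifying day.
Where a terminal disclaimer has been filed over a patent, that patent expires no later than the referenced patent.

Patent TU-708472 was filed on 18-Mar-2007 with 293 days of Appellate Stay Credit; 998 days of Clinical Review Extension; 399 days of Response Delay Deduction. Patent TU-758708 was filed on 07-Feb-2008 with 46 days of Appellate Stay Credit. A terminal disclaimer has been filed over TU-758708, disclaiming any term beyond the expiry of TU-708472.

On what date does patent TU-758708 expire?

March 25, 2025

Natural term of TU-758708:
  Base: filing + 17 years → 7 February 2025.
  Appellate Stay Credit: +46 days → 25 March 2025.
Expiry of referenced patent TU-708472:
  Base: filing + 17 years → 18 March 2024.
  Appellate Stay Credit: +293 days → 5 January 2025.
  Clinical Review Extension: +998 days → 30 September 2027.
  Response Delay Deduction: −399 days → 27 August 2026.
Terminal disclaimer: TU-758708 expires on the earlier of 25 March 2025 and 27 August 2026.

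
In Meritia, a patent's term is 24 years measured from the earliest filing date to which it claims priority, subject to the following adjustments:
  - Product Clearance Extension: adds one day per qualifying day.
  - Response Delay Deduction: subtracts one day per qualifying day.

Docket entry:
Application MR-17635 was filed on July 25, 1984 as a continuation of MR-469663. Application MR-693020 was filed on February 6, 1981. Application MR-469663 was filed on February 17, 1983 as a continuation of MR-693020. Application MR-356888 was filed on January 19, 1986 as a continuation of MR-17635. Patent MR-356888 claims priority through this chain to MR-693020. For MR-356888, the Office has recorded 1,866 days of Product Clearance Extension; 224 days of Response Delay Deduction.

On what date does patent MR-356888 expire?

2009-08-06

Earliest priority filing: 6 February 1981.
Base term: 6 February 1981 + 24 years → 6 February 2005.
Product Clearance Extension: +1866 days → 18 March 2010.
Response Delay Deduction: −224 days → 6 August 2009.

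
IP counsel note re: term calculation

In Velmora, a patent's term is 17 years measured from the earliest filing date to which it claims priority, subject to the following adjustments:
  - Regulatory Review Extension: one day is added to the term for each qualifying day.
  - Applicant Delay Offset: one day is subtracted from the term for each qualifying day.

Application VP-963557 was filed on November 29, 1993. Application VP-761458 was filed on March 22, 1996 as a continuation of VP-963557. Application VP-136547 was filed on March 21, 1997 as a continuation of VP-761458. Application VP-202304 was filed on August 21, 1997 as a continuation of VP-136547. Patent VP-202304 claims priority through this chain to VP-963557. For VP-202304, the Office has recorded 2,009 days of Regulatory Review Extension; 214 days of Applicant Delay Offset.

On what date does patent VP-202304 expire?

Earliest priority filing: 29 November 1993.
Base term: 29 November 1993 + 17 years → 29 November 2010.
Regulatory Review Extension: +2009 days → 30 May 2016.
Applicant Delay Offset: −214 days → 29 October 2015.

2015-10-29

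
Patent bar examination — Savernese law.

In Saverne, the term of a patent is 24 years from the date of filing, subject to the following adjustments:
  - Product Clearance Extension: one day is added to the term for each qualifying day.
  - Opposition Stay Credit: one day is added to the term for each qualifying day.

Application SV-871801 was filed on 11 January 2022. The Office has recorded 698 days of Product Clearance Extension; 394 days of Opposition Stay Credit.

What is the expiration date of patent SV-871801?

January 7, 2049

Base term: filing date + 24 years → 11 January 2046.
Product Clearance Extension: +698 days → 10 December 2047.
Opposition Stay Credit: +394 days → 7 January 2049.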